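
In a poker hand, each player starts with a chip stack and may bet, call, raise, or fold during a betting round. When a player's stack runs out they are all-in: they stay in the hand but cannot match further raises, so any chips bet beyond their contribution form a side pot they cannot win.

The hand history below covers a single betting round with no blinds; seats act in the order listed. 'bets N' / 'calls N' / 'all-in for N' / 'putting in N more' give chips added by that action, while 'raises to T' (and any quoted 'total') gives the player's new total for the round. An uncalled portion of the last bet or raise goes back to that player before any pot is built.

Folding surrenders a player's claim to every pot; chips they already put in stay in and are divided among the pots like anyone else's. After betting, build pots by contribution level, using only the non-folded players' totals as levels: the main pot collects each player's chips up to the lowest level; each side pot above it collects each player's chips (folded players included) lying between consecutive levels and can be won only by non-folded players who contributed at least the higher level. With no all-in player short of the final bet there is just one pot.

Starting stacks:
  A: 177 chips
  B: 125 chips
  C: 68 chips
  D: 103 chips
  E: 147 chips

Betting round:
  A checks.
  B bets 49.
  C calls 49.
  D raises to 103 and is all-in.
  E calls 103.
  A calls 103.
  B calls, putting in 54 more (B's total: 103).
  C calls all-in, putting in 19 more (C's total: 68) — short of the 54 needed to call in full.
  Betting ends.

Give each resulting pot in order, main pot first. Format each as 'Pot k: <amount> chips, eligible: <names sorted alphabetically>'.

Pot 1: 340 chips, eligible: A, B, C, D, E
Pot 2: 140 chips, eligible: A, B, D, E

Derivation:
Contributions: A=103, B=103, C=68, D=103, E=103
Pot levels (distinct totals of non-folded players): 68, 103
Layer 1-68: 68 each from A, B, C, D, E = 68*5 = 340 chips; eligible A, B, C, D, E
Layer 69-103: 35 each from A, B, D, E = 35*4 = 140 chips; eligible A, B, D, E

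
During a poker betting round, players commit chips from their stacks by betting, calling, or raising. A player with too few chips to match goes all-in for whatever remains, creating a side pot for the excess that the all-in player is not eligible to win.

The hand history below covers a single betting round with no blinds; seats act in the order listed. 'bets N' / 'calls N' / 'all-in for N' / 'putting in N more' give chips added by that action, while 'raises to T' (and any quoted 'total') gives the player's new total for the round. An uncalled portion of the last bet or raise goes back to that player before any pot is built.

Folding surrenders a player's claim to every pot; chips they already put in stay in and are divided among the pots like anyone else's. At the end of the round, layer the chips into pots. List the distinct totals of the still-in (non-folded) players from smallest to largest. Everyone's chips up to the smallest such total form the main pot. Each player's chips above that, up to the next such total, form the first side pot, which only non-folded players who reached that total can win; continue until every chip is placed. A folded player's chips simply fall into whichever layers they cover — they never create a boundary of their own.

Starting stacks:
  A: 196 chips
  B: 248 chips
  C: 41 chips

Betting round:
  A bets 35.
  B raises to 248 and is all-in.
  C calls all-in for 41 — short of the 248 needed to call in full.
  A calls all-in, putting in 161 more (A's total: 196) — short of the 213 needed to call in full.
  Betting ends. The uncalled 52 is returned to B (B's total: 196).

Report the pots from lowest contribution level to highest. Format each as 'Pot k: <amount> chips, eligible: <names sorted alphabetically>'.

Contributions (after 52 returned to B): A=196, B=196, C=41
Pot levels (distinct totals of non-folded players): 41, 196
Layer 1-41: 41 each from A, B, C = 41*3 = 123 chips; eligible A, B, C
Layer 42-196: 155 each from A, B = 155*2 = 310 chips; eligible A, B

Pot 1: 123 chips, eligible: A, B, C
Pot 2: 310 chips, eligible: A, B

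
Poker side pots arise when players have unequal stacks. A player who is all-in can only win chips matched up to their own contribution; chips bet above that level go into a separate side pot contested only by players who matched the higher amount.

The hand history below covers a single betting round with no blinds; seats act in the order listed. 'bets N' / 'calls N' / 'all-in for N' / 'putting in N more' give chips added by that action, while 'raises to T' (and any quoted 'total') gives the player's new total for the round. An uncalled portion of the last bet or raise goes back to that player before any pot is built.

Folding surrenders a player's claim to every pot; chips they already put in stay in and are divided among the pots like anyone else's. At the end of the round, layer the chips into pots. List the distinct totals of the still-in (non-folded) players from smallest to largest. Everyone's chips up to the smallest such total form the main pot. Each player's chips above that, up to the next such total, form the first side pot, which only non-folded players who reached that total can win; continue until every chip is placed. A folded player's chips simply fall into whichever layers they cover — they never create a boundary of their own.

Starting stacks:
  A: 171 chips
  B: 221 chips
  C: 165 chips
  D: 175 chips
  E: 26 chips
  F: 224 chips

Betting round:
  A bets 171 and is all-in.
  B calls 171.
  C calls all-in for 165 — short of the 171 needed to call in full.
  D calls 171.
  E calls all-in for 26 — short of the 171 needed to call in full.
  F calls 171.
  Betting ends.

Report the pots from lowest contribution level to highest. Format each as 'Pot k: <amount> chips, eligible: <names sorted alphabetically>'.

Pot 1: 156 chips, eligible: A, B, C, D, E, F
Pot 2: 695 chips, eligible: A, B, C, D, F
Pot 3: 24 chips, eligible: A, B, D, F

Derivation:
Contributions: A=171, B=171, C=165, D=171, E=26, F=171
Pot levels (distinct totals of non-folded players): 26, 165, 171
Layer 1-26: 26 each from A, B, C, D, E, F = 26*6 = 156 chips; eligible A, B, C, D, E, F
Layer 27-165: 139 each from A, B, C, D, F = 139*5 = 695 chips; eligible A, B, C, D, F
Layer 166-171: 6 each from A, B, D, F = 6*4 = 24 chips; eligible A, B, D, F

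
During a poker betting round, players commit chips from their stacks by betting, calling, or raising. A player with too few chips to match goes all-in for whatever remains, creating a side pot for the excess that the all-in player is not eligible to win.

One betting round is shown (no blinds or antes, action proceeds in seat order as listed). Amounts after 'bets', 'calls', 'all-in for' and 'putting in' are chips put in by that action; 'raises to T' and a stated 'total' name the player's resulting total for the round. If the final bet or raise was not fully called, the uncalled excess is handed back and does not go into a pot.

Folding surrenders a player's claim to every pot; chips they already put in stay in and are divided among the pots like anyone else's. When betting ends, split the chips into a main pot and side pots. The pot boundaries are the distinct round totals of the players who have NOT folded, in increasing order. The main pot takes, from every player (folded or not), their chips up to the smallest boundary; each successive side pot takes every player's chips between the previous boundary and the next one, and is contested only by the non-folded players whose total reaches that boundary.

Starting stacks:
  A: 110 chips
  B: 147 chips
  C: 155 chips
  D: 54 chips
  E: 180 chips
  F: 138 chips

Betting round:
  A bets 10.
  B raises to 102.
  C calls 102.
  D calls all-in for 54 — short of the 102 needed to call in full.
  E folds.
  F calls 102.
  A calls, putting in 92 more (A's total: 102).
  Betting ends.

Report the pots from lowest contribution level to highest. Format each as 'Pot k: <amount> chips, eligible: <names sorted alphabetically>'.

Pot 1: 270 chips, eligible: A, B, C, D, F
Pot 2: 192 chips, eligible: A, B, C, F

Derivation:
Contributions: A=102, B=102, C=102, D=54, F=102
Folded: E
Pot levels (distinct totals of non-folded players): 54, 102
Layer 1-54: 54 each from A, B, C, D, F = 54*5 = 270 chips; eligible A, B, C, D, F
Layer 55-102: 48 each from A, B, C, F = 48*4 = 192 chips; eligible A, B, C, F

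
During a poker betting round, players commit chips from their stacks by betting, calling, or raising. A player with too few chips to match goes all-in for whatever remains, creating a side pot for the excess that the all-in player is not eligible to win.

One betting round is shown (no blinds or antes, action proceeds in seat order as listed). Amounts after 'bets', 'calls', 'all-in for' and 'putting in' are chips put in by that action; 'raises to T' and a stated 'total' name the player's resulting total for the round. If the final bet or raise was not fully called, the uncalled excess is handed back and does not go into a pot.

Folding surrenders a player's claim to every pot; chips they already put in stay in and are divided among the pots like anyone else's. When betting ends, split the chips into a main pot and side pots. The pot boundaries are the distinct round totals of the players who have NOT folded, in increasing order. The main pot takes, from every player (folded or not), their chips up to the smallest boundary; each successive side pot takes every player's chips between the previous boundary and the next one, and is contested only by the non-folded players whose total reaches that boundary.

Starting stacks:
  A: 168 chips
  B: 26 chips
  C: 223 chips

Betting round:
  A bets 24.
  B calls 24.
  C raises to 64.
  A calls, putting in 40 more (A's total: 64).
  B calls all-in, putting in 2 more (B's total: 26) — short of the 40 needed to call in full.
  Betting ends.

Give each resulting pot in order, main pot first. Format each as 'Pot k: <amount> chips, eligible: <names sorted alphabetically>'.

Pot 1: 78 chips, eligible: A, B, C
Pot 2: 76 chips, eligible: A, C

Derivation:
Contributions: A=64, B=26, C=64
Pot levels (distinct totals of non-folded players): 26, 64
Layer 1-26: 26 each from A, B, C = 26*3 = 78 chips; eligible A, B, C
Layer 27-64: 38 each from A, C = 38*2 = 76 chips; eligible A, C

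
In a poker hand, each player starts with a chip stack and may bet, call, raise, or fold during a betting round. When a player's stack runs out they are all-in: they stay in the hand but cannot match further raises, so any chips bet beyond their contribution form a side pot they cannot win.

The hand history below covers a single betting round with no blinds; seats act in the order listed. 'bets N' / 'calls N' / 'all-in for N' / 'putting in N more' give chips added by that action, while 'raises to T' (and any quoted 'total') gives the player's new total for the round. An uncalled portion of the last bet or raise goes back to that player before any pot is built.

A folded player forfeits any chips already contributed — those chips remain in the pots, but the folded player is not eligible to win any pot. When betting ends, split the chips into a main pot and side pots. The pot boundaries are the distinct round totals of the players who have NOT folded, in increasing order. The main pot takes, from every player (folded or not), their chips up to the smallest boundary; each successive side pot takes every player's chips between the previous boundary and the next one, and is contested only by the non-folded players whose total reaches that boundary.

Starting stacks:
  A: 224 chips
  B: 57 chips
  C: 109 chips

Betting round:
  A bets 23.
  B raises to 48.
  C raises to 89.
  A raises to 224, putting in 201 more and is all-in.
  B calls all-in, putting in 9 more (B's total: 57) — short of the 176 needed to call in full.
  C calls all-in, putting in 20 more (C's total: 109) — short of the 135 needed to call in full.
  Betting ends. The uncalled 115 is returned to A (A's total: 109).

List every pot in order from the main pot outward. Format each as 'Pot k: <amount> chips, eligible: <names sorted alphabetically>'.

Pot 1: 171 chips, eligible: A, B, C
Pot 2: 104 chips, eligible: A, C

Derivation:
Contributions (after 115 returned to A): A=109, B=57, C=109
Pot levels (distinct totals of non-folded players): 57, 109
Layer 1-57: 57 each from A, B, C = 57*3 = 171 chips; eligible A, B, C
Layer 58-109: 52 each from A, C = 52*2 = 104 chips; eligible A, C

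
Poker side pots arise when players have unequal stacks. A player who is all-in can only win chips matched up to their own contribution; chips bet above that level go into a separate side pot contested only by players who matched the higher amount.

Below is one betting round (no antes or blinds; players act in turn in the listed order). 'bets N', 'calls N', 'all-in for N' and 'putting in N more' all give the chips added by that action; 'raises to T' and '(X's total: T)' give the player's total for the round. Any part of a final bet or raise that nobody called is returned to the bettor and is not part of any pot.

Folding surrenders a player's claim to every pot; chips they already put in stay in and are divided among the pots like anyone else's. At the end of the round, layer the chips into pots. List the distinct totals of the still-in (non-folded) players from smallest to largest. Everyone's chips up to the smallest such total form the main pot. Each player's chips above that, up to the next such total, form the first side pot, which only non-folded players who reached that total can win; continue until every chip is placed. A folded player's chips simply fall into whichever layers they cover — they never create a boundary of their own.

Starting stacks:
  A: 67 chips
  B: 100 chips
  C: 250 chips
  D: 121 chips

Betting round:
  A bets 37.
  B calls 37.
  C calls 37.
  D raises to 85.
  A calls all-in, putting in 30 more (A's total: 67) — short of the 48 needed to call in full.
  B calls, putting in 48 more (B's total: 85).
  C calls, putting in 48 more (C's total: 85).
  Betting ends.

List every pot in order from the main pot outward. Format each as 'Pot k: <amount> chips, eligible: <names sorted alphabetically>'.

Contributions: A=67, B=85, C=85, D=85
Pot levels (distinct totals of non-folded players): 67, 85
Layer 1-67: 67 each from A, B, C, D = 67*4 = 268 chips; eligible A, B, C, D
Layer 68-85: 18 each from B, C, D = 18*3 = 54 chips; eligible B, C, D

Pot 1: 268 chips, eligible: A, B, C, D
Pot 2: 54 chips, eligible: B, C, D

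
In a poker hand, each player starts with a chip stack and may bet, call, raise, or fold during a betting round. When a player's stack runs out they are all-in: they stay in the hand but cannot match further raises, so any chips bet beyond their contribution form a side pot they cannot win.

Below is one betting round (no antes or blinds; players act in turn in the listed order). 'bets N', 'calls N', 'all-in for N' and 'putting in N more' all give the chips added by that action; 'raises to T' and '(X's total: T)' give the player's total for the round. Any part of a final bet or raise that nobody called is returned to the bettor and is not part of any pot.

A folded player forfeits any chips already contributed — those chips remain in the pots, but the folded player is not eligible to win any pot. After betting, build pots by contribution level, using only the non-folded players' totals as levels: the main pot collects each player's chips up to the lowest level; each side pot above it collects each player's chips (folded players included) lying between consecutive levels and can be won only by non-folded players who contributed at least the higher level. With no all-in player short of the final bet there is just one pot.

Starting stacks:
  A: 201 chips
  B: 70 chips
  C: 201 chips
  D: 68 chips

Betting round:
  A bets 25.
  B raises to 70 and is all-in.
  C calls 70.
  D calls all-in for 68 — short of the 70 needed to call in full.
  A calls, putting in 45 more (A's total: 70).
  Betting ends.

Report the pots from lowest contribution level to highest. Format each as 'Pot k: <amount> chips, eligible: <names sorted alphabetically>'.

Contributions: A=70, B=70, C=70, D=68
Pot levels (distinct totals of non-folded players): 68, 70
Layer 1-68: 68 each from A, B, C, D = 68*4 = 272 chips; eligible A, B, C, D
Layer 69-70: 2 each from A, B, C = 2*3 = 6 chips; eligible A, B, C

Pot 1: 272 chips, eligible: A, B, C, D
Pot 2: 6 chips, eligible: A, B, C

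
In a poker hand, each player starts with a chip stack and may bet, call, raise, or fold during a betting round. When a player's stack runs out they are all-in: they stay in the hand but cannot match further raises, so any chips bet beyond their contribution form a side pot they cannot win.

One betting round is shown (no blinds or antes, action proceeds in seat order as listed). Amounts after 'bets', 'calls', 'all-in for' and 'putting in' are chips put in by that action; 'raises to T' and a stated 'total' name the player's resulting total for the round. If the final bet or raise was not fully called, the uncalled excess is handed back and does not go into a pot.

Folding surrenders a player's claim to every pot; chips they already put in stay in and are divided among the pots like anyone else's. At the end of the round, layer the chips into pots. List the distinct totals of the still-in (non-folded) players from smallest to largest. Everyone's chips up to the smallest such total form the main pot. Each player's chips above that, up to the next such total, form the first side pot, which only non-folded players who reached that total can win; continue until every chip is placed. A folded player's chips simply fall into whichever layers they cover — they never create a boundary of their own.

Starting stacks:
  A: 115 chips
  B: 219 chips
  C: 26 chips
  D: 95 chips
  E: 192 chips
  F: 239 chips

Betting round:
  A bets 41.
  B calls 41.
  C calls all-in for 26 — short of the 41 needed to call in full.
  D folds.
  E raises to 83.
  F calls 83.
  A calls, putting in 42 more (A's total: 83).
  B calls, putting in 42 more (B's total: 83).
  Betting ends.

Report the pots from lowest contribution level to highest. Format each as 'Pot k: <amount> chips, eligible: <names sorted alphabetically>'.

Contributions: A=83, B=83, C=26, E=83, F=83
Folded: D
Pot levels (distinct totals of non-folded players): 26, 83
Layer 1-26: 26 each from A, B, C, E, F = 26*5 = 130 chips; eligible A, B, C, E, F
Layer 27-83: 57 each from A, B, E, F = 57*4 = 228 chips; eligible A, B, E, F

Pot 1: 130 chips, eligible: A, B, C, E, F
Pot 2: 228 chips, eligible: A, B, E, F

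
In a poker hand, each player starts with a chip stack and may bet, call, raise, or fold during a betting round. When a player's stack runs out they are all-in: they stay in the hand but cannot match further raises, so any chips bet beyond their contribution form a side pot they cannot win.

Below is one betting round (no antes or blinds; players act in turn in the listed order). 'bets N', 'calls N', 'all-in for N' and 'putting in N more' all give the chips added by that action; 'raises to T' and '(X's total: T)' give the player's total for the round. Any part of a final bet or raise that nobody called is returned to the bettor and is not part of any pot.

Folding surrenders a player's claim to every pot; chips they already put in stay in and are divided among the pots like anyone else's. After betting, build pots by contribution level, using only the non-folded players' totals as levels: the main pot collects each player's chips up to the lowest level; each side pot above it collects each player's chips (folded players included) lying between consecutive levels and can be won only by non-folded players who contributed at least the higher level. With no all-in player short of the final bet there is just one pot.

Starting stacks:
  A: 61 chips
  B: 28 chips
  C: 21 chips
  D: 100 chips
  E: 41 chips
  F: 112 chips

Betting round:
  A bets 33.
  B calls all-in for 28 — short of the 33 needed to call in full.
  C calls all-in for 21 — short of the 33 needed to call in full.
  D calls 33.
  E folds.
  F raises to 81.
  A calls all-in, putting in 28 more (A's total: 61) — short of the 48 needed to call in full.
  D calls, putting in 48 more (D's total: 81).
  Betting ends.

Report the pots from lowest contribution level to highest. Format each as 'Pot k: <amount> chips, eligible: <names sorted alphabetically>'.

Pot 1: 105 chips, eligible: A, B, C, D, F
Pot 2: 28 chips, eligible: A, B, D, F
Pot 3: 99 chips, eligible: A, D, F
Pot 4: 40 chips, eligible: D, F

Derivation:
Contributions: A=61, B=28, C=21, D=81, F=81
Folded: E
Pot levels (distinct totals of non-folded players): 21, 28, 61, 81
Layer 1-21: 21 each from A, B, C, D, F = 21*5 = 105 chips; eligible A, B, C, D, F
Layer 22-28: 7 each from A, B, D, F = 7*4 = 28 chips; eligible A, B, D, F
Layer 29-61: 33 each from A, D, F = 33*3 = 99 chips; eligible A, D, F
Layer 62-81: 20 each from D, F = 20*2 = 40 chips; eligible D, F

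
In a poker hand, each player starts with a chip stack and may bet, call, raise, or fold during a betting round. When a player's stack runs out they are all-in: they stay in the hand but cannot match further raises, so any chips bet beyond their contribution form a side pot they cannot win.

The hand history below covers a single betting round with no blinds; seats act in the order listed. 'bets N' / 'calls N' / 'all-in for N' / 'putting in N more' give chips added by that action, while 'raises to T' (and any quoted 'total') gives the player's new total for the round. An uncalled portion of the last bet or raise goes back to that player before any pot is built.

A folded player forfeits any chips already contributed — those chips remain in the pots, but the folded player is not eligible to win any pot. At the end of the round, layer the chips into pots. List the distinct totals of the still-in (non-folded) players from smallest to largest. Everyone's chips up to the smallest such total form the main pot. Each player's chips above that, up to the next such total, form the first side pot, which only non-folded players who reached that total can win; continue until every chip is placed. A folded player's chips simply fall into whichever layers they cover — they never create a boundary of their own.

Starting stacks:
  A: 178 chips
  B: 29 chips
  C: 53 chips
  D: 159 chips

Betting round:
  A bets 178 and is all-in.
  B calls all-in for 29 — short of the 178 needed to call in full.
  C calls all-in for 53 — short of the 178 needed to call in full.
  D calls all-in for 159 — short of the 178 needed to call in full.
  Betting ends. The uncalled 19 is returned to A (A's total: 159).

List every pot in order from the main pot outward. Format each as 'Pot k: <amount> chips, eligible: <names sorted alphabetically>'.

Contributions (after 19 returned to A): A=159, B=29, C=53, D=159
Pot levels (distinct totals of non-folded players): 29, 53, 159
Layer 1-29: 29 each from A, B, C, D = 29*4 = 116 chips; eligible A, B, C, D
Layer 30-53: 24 each from A, C, D = 24*3 = 72 chips; eligible A, C, D
Layer 54-159: 106 each from A, D = 106*2 = 212 chips; eligible A, D

Pot 1: 116 chips, eligible: A, B, C, D
Pot 2: 72 chips, eligible: A, C, D
Pot 3: 212 chips, eligible: A, D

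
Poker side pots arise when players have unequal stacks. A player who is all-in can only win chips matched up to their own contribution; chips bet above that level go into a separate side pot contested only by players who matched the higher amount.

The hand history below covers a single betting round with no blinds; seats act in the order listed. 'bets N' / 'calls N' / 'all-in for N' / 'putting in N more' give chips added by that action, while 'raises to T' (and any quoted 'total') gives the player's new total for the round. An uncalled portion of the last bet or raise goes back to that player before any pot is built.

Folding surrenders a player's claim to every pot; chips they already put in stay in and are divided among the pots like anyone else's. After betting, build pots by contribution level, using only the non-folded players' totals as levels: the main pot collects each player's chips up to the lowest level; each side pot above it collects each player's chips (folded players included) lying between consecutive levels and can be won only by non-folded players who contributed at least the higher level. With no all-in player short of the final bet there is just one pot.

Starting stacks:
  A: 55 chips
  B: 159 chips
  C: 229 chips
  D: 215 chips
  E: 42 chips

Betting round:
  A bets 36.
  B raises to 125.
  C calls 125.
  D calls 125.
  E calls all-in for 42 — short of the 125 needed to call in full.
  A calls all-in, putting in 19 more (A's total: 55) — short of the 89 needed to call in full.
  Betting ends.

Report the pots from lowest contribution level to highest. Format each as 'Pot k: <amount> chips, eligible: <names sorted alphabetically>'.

Pot 1: 210 chips, eligible: A, B, C, D, E
Pot 2: 52 chips, eligible: A, B, C, D
Pot 3: 210 chips, eligible: B, C, D

Derivation:
Contributions: A=55, B=125, C=125, D=125, E=42
Pot levels (distinct totals of non-folded players): 42, 55, 125
Layer 1-42: 42 each from A, B, C, D, E = 42*5 = 210 chips; eligible A, B, C, D, E
Layer 43-55: 13 each from A, B, C, D = 13*4 = 52 chips; eligible A, B, C, D
Layer 56-125: 70 each from B, C, D = 70*3 = 210 chips; eligible B, C, D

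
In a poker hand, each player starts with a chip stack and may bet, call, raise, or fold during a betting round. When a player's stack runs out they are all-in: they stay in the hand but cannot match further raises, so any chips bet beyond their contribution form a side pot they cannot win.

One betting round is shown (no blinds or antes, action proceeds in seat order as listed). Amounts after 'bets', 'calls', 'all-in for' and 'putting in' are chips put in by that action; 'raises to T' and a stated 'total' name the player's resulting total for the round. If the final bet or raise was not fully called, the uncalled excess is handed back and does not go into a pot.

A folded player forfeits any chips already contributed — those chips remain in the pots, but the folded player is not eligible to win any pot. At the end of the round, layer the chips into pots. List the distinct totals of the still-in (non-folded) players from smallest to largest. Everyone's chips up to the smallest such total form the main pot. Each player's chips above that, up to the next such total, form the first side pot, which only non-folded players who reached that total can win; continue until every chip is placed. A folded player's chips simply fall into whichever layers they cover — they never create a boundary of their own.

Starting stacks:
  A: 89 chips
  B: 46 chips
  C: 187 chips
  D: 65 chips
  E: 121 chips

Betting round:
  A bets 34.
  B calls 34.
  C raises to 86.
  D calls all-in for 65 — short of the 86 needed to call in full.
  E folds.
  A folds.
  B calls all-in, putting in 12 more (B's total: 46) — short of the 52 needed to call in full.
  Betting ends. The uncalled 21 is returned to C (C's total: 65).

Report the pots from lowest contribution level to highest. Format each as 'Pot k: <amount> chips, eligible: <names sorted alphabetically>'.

Contributions (after 21 returned to C): A=34, B=46, C=65, D=65
Folded: A, E
Pot levels (distinct totals of non-folded players): 46, 65
Layer 1-46: A 34 + B 46 + C 46 + D 46 = 172 chips; eligible B, C, D
Layer 47-65: 19 each from C, D = 19*2 = 38 chips; eligible C, D

Pot 1: 172 chips, eligible: B, C, D
Pot 2: 38 chips, eligible: C, D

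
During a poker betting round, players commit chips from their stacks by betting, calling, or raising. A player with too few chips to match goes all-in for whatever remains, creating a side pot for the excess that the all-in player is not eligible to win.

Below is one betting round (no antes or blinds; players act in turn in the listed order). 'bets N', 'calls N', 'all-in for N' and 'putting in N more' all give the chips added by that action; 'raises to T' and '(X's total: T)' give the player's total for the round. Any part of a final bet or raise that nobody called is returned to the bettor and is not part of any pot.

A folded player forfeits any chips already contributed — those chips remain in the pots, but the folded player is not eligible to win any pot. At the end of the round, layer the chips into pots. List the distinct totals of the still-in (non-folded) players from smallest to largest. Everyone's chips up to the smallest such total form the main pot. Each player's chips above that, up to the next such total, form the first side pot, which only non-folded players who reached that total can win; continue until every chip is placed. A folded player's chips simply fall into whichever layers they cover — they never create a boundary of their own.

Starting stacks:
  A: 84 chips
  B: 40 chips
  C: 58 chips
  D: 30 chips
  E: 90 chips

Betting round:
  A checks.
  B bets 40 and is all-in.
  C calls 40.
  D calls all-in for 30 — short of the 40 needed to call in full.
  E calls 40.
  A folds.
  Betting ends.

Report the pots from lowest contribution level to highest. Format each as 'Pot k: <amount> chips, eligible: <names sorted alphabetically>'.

Pot 1: 120 chips, eligible: B, C, D, E
Pot 2: 30 chips, eligible: B, C, E

Derivation:
Contributions: B=40, C=40, D=30, E=40
Folded: A
Pot levels (distinct totals of non-folded players): 30, 40
Layer 1-30: 30 each from B, C, D, E = 30*4 = 120 chips; eligible B, C, D, E
Layer 31-40: 10 each from B, C, E = 10*3 = 30 chips; eligible B, C, E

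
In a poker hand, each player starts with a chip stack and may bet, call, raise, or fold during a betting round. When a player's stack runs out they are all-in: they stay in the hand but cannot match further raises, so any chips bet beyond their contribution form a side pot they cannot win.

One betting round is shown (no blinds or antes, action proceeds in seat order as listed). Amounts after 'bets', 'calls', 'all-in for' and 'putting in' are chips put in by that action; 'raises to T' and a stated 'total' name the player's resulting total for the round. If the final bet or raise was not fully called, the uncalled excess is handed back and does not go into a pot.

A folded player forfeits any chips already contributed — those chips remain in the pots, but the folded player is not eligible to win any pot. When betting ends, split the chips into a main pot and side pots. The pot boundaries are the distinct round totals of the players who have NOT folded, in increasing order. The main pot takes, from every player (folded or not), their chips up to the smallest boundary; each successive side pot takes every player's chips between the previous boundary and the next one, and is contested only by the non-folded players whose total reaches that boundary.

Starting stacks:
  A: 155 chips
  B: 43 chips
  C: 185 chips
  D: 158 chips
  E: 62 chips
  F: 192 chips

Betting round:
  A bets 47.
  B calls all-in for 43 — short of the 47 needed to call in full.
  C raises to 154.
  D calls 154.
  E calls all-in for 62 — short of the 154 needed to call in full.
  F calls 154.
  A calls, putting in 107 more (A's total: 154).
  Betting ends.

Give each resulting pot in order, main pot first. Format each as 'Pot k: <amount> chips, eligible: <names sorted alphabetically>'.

Pot 1: 258 chips, eligible: A, B, C, D, E, F
Pot 2: 95 chips, eligible: A, C, D, E, F
Pot 3: 368 chips, eligible: A, C, D, F

Derivation:
Contributions: A=154, B=43, C=154, D=154, E=62, F=154
Pot levels (distinct totals of non-folded players): 43, 62, 154
Layer 1-43: 43 each from A, B, C, D, E, F = 43*6 = 258 chips; eligible A, B, C, D, E, F
Layer 44-62: 19 each from A, C, D, E, F = 19*5 = 95 chips; eligible A, C, D, E, F
Layer 63-154: 92 each from A, C, D, F = 92*4 = 368 chips; eligible A, C, D, F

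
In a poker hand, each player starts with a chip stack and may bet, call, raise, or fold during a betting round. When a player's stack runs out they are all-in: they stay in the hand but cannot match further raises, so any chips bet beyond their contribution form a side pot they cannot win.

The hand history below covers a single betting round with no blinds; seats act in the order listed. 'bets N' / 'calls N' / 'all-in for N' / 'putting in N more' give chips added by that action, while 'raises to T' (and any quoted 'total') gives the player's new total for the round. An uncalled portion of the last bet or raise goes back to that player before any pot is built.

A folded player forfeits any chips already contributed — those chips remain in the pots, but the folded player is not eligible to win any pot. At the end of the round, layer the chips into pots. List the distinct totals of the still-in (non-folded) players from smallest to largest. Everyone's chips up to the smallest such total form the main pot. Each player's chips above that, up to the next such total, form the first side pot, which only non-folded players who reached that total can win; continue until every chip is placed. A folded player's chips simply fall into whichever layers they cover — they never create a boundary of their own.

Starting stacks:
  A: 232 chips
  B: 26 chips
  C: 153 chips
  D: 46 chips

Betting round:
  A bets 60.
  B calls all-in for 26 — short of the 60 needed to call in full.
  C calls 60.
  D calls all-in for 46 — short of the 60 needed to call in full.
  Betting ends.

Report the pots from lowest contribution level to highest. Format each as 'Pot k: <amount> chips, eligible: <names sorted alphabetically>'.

Pot 1: 104 chips, eligible: A, B, C, D
Pot 2: 60 chips, eligible: A, C, D
Pot 3: 28 chips, eligible: A, C

Derivation:
Contributions: A=60, B=26, C=60, D=46
Pot levels (distinct totals of non-folded players): 26, 46, 60
Layer 1-26: 26 each from A, B, C, D = 26*4 = 104 chips; eligible A, B, C, D
Layer 27-46: 20 each from A, C, D = 20*3 = 60 chips; eligible A, C, D
Layer 47-60: 14 each from A, C = 14*2 = 28 chips; eligible A, C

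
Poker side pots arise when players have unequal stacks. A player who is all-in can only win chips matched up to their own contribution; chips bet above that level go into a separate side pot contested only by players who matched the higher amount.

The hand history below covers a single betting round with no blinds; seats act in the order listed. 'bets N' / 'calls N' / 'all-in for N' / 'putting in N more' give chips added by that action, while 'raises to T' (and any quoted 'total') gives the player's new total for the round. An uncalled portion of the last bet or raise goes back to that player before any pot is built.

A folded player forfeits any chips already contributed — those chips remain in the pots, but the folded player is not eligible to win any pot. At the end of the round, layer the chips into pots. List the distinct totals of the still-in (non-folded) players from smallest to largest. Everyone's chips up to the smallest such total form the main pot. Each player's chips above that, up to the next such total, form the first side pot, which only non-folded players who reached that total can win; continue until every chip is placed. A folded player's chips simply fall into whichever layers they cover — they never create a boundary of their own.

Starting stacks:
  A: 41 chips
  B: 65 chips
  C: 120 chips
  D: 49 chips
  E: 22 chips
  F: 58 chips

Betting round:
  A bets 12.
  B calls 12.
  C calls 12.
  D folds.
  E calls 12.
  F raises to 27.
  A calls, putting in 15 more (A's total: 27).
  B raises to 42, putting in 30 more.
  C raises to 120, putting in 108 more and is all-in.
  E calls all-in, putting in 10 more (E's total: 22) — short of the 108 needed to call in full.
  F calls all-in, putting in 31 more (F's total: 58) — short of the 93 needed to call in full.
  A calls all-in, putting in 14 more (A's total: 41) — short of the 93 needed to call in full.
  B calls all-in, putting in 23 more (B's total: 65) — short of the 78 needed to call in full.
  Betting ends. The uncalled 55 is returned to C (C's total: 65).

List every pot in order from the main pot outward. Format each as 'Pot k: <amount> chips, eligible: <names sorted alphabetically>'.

Pot 1: 110 chips, eligible: A, B, C, E, F
Pot 2: 76 chips, eligible: A, B, C, F
Pot 3: 51 chips, eligible: B, C, F
Pot 4: 14 chips, eligible: B, C

Derivation:
Contributions (after 55 returned to C): A=41, B=65, C=65, E=22, F=58
Folded: D
Pot levels (distinct totals of non-folded players): 22, 41, 58, 65
Layer 1-22: 22 each from A, B, C, E, F = 22*5 = 110 chips; eligible A, B, C, E, F
Layer 23-41: 19 each from A, B, C, F = 19*4 = 76 chips; eligible A, B, C, F
Layer 42-58: 17 each from B, C, F = 17*3 = 51 chips; eligible B, C, F
Layer 59-65: 7 each from B, C = 7*2 = 14 chips; eligible B, C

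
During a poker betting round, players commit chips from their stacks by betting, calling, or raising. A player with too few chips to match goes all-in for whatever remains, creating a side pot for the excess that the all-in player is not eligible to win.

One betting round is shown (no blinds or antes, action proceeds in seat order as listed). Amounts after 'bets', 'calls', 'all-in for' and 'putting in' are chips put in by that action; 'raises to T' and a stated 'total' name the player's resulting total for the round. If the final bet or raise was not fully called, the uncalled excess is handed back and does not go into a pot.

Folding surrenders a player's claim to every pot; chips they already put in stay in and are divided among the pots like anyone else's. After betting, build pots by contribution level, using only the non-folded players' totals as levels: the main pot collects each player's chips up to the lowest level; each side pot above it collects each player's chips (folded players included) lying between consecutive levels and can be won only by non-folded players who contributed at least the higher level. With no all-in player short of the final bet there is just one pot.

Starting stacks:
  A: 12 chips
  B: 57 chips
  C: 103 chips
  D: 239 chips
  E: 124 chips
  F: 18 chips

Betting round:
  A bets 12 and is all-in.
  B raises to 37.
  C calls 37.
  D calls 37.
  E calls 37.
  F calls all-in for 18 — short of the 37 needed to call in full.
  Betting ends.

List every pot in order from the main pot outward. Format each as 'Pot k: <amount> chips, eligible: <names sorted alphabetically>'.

Contributions: A=12, B=37, C=37, D=37, E=37, F=18
Pot levels (distinct totals of non-folded players): 12, 18, 37
Layer 1-12: 12 each from A, B, C, D, E, F = 12*6 = 72 chips; eligible A, B, C, D, E, F
Layer 13-18: 6 each from B, C, D, E, F = 6*5 = 30 chips; eligible B, C, D, E, F
Layer 19-37: 19 each from B, C, D, E = 19*4 = 76 chips; eligible B, C, D, E

Pot 1: 72 chips, eligible: A, B, C, D, E, F
Pot 2: 30 chips, eligible: B, C, D, E, F
Pot 3: 76 chips, eligible: B, C, D, E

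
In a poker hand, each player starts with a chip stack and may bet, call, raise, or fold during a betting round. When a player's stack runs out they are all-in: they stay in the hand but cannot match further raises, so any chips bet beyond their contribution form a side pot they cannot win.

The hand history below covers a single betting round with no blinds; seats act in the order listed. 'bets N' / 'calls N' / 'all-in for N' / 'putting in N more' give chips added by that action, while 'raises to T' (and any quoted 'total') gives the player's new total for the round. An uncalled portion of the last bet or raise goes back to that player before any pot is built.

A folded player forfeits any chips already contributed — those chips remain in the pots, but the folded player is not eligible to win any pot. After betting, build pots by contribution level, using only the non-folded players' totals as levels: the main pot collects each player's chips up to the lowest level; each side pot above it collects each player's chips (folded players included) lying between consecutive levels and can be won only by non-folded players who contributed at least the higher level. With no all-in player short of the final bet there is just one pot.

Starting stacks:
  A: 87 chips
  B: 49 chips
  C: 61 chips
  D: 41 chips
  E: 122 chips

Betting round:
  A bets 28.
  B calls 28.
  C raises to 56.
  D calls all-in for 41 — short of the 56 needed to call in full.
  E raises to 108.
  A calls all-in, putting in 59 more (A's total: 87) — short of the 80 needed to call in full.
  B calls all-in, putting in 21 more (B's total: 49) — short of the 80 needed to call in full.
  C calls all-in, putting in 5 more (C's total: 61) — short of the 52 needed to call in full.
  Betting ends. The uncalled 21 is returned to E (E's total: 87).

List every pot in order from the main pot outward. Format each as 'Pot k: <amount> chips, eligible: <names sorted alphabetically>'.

Pot 1: 205 chips, eligible: A, B, C, D, E
Pot 2: 32 chips, eligible: A, B, C, E
Pot 3: 36 chips, eligible: A, C, E
Pot 4: 52 chips, eligible: A, E

Derivation:
Contributions (after 21 returned to E): A=87, B=49, C=61, D=41, E=87
Pot levels (distinct totals of non-folded players): 41, 49, 61, 87
Layer 1-41: 41 each from A, B, C, D, E = 41*5 = 205 chips; eligible A, B, C, D, E
Layer 42-49: 8 each from A, B, C, E = 8*4 = 32 chips; eligible A, B, C, E
Layer 50-61: 12 each from A, C, E = 12*3 = 36 chips; eligible A, C, E
Layer 62-87: 26 each from A, E = 26*2 = 52 chips; eligible A, E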